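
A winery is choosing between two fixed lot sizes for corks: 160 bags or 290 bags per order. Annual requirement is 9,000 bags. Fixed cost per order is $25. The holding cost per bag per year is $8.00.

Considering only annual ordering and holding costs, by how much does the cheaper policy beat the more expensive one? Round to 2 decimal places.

Annual cost at Q: ordering D·S/Q plus holding Q·H/2.
TC(160) = (9,000/160)×25 + (160/2)×8 = $2,046.25
TC(290) = (9,000/290)×25 + (290/2)×8 = $1,935.86
|ΔTC| = |$2,046.25 − $1,935.86| = $110.39

$110.39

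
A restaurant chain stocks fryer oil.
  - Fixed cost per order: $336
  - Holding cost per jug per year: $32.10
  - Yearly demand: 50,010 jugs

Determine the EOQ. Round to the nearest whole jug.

1,023 jugs

Q* = √(2·D·S / H) = √(2·50,010·336 / 32.1) = √1,046,938.3 ≈ 1,023.20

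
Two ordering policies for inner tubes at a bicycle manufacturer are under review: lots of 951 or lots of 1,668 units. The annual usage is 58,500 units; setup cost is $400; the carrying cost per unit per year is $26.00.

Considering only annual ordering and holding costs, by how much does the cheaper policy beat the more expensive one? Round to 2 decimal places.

For each Q, cost = (D/Q)·S + (Q/2)·H.
TC(951) = (58,500/951)×400 + (951/2)×26 = $36,968.68
TC(1,668) = (58,500/1,668)×400 + (1,668/2)×26 = $35,712.78
Cheaper: Q = 1,668.  Difference = $1,255.90

$1,255.90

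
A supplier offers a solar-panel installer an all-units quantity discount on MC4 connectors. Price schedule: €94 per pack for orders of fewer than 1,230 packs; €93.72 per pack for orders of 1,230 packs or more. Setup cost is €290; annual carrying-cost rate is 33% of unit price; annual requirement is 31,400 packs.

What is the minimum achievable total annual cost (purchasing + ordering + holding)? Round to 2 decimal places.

H₁ = 33%×€94 = €31.0200;  H₂ = 33%×€93.72 = €30.9276
EOQ₁ = √(2×31,400×290/31.0200) = 766.23  (< 1,230, feasible at tier 1)
EOQ₂ = √(2×31,400×290/30.9276) = 767.37  (< 1,230 → use Q = 1,230 at tier-2 price)
TC(tier 1 (EOQ₁), Q≈766.2) = €2,975,368.39
TC(tier 2, Q≈1,230.0) = €2,969,231.73
Minimum at tier 2: €2,969,231.73

€2,969,231.73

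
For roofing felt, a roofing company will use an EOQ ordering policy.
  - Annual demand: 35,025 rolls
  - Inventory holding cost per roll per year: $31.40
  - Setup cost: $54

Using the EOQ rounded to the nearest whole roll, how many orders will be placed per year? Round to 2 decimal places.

100.94 orders per year

2DS/H = 2·35,025·54/31.4 = 120,468.15
EOQ = √120,468.15 ≈ 347.09 → Q = 347
N = D/Q = 35,025/347 ≈ 100.937 orders/yr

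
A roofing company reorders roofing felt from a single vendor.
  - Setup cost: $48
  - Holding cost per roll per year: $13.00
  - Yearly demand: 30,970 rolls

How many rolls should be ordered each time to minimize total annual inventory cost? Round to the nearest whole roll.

478 rolls

EOQ = √(2DS/H) = √(2 × 30,970 × 48 / 13)
    = √(228,701.54) ≈ 478.23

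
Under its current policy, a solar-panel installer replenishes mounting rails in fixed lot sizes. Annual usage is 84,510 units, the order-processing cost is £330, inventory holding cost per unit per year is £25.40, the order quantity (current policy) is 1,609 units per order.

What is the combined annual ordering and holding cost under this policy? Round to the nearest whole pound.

£37,767

Ordering: D/Q × S = 84,510/1,609 × £330 = £17,332.69
Holding:  Q/2 × H = 1,609/2 × £25.4 = £20,434.30
Total = £17,332.69 + £20,434.30 = £37,766.99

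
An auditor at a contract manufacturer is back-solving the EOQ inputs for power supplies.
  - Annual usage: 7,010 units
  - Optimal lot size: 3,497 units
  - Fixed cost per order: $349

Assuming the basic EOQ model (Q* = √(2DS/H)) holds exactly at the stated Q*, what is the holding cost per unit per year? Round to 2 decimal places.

Since Q* = (2DS/H)^½, squaring gives Q*²·H = 2DS.
H = 2DS / Q² = 2 × 7,010 × 349 / 3,497² = 0.4001

$0.40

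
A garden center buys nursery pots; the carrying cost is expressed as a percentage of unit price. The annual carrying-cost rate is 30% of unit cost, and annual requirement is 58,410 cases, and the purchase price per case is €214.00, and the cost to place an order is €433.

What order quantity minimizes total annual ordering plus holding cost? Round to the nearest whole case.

888 cases

Carrying cost H = €214 × 30% = €64.2000/case/yr
Q* = √(2·D·S / H) = √(2·58,410·433 / 64.2) = √787,898.1 ≈ 887.64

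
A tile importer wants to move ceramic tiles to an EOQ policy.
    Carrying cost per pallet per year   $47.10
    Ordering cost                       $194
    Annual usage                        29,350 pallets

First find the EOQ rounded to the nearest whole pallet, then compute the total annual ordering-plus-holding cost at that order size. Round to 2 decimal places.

$23,159.57

EOQ = √(2DS/H) = √(2 × 29,350 × 194 / 47.1)
    = √(241,779.19) ≈ 491.71 → Q = 492 pallets
Orders/yr = 29,350/492 = 59.654; ordering cost = 59.654 × $194 = $11,572.97
Average inventory = 492/2 = 246; holding cost = 246 × $47.1 = $11,586.60
Total = $11,572.97 + $11,586.60 = $23,159.57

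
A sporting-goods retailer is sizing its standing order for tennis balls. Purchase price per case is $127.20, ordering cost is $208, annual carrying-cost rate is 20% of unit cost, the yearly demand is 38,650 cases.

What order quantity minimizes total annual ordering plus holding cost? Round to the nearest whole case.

795 cases

Holding cost per case per year: H = 20% × $127.2 = $25.4400
Optimal lot size Q* = (2 × 38,650 × $208 / $25.44)^½ ≈ 794.99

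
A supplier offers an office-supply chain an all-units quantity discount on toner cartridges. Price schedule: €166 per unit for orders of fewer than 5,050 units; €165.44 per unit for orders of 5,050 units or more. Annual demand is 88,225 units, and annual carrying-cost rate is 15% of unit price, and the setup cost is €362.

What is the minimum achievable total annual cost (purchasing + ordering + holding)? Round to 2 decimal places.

H₁ = 15%×€166 = €24.9000;  H₂ = 15%×€165.44 = €24.8160
EOQ₁ = √(2×88,225×362/24.9000) = 1,601.64  (< 5,050, feasible at tier 1)
EOQ₂ = √(2×88,225×362/24.8160) = 1,604.35  (< 5,050 → use Q = 5,050 at tier-2 price)
TC(tier 1 (EOQ₁), Q≈1,601.6) = €14,685,230.89
TC(tier 2, Q≈5,050.0) = €14,664,928.65
Minimum at tier 2: €14,664,928.65

€14,664,928.65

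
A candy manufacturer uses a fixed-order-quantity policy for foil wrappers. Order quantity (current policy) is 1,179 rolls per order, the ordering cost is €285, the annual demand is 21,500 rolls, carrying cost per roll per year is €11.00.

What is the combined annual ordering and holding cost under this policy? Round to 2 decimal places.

€11,681.70

Ordering: D/Q × S = 21,500/1,179 × €285 = €5,197.20
Holding:  Q/2 × H = 1,179/2 × €11 = €6,484.50
Total = €5,197.20 + €6,484.50 = €11,681.70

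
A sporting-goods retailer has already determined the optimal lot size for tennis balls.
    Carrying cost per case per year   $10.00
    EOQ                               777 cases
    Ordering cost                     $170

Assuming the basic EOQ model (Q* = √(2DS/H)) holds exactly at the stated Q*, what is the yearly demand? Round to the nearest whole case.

Since Q* = (2DS/H)^½, squaring gives Q*²·H = 2DS.
D = Q²H / (2S) = 777² × 10 / (2 × 170) = 17,756.74

17,757 cases per year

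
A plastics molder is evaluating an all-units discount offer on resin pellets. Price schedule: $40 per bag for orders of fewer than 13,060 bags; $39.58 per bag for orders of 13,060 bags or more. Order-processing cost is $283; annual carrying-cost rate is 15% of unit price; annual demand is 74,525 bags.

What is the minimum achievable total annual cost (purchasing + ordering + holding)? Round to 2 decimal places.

H₁ = 15%×$40 = $6.0000;  H₂ = 15%×$39.58 = $5.9370
EOQ₁ = √(2×74,525×283/6.0000) = 2,651.45  (< 13,060, feasible at tier 1)
EOQ₂ = √(2×74,525×283/5.9370) = 2,665.48  (< 13,060 → use Q = 13,060 at tier-2 price)
TC(tier 1 (EOQ₁), Q≈2,651.5) = $2,996,908.71
TC(tier 2, Q≈13,060.0) = $2,990,083.01
Minimum at tier 2: $2,990,083.01

$2,990,083.01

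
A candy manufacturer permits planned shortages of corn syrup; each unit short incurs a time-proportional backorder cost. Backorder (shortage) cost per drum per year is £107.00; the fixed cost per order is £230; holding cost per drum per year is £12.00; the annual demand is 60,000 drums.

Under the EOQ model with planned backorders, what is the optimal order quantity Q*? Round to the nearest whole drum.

Basic EOQ = √(2·60,000·230/12) = 1,516.575
Backorder adjustment √((H+b)/b) = √((12+107)/107) = 1.0546
Q* = 1,516.575 × 1.0546 ≈ 1,599.36

1,599 drums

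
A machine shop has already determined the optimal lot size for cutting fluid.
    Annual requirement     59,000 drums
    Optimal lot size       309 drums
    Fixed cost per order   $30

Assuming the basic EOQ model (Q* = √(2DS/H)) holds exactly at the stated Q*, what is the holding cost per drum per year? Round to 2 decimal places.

$37.08

Since Q* = (2DS/H)^½, squaring gives Q*²·H = 2DS.
H = 2DS / Q² = 2 × 59,000 × 30 / 309² = 37.0754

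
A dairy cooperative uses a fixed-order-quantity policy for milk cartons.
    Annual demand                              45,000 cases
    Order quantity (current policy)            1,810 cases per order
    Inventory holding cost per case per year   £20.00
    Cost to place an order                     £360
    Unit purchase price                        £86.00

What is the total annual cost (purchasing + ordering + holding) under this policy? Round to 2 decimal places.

£3,897,050.28

Annual ordering cost = (D/Q)·S = (45,000/1,810) × 360 = £8,950.28
Annual holding cost  = (Q/2)·H = (1,810/2) × 20 = £18,100.00
Purchase cost = D·C = 45,000 × 86 = £3,870,000.00
Total = £8,950.28 + £18,100.00 + £3,870,000.00 = £3,897,050.28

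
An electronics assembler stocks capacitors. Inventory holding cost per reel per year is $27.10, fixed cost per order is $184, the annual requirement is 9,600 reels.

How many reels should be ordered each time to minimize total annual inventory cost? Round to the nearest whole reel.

EOQ = √(2DS/H) = √(2 × 9,600 × 184 / 27.1)
    = √(130,361.62) ≈ 361.06

361 reels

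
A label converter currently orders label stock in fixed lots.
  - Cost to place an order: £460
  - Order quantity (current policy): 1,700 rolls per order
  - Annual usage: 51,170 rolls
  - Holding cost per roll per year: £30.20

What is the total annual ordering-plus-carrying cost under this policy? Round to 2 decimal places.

£39,516.00

Ordering: D/Q × S = 51,170/1,700 × £460 = £13,846.00
Holding:  Q/2 × H = 1,700/2 × £30.2 = £25,670.00
Total = £13,846.00 + £25,670.00 = £39,516.00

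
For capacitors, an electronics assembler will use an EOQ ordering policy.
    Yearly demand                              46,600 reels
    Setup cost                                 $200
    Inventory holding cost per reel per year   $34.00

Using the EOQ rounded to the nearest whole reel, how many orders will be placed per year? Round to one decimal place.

63.0 orders per year

2DS/H = 2·46,600·200/34 = 548,235.29
EOQ = √548,235.29 ≈ 740.43 → Q = 740
Orders per year = D/Q = 46,600 / 740 = 62.973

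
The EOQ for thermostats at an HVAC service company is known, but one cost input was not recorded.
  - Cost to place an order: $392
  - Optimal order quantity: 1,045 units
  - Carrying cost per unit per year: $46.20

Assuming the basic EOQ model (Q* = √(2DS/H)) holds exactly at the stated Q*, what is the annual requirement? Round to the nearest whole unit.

64,351 units per year

EOQ relation: Q² = 2DS/H, so rearrange for the unknown.
D = Q²H / (2S) = 1,045² × 46.2 / (2 × 392) = 64,351.47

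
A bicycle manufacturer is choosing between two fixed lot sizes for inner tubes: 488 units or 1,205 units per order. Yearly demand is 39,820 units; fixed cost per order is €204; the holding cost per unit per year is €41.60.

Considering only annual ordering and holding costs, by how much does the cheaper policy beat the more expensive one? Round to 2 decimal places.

€5,008.85

TC(Q) = (D/Q)S + (Q/2)H
TC(488) = (39,820/488)×204 + (488/2)×41.6 = €26,796.47
TC(1,205) = (39,820/1,205)×204 + (1,205/2)×41.6 = €31,805.31
|ΔTC| = |€26,796.47 − €31,805.31| = €5,008.85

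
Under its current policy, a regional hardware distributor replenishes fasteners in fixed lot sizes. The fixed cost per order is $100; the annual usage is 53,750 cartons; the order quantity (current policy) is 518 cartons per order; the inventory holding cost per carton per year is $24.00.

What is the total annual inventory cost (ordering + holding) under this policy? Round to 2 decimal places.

Annual ordering cost = (D/Q)·S = (53,750/518) × 100 = $10,376.45
Annual holding cost  = (Q/2)·H = (518/2) × 24 = $6,216.00
Total = $10,376.45 + $6,216.00 = $16,592.45

$16,592.45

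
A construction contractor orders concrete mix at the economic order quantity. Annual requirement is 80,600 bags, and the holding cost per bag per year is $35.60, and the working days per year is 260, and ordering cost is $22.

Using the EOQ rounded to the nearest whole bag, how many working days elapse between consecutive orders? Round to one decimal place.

1.0 days

Q* = √(2·D·S / H) = √(2·80,600·22 / 35.6) = √99,618.0 ≈ 315.62 → Q = 316 bags
Cycle time = (working days × Q)/D = (260 × 316) / 80,600 = 1.019 days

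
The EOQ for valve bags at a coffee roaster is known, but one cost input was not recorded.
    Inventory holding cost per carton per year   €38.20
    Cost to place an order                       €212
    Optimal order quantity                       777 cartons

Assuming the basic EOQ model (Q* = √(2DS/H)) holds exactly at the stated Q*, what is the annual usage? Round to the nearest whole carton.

Since Q* = (2DS/H)^½, squaring gives Q*²·H = 2DS.
D = Q²H / (2S) = 777² × 38.2 / (2 × 212) = 54,392.57

54,393 cartons per year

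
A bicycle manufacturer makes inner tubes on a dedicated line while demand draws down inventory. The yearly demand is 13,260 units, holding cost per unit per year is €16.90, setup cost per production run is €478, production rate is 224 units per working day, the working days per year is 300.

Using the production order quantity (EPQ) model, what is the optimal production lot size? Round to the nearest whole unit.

d = 13,260/300 = 44.2000 units/day;  effective holding cost H(1 − d/p) = 16.9·(1 − 44.2000/224) = 13.56527
Q* = √(2DS / H_eff) = √(2·13,260·478 / 13.56527) ≈ 966.69

967 units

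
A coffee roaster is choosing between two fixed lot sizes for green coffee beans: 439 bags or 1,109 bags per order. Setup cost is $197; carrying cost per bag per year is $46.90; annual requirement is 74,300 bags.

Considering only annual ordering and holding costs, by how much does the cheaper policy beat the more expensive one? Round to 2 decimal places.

TC(Q) = (D/Q)S + (Q/2)H
TC(439) = (74,300/439)×197 + (439/2)×46.9 = $43,636.46
TC(1,109) = (74,300/1,109)×197 + (1,109/2)×46.9 = $39,204.52
Lots of 1,109 are cheaper by $4,431.95.

$4,431.95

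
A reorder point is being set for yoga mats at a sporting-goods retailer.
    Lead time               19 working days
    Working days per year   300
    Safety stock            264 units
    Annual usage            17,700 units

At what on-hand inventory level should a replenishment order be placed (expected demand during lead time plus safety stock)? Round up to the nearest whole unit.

1,385 units

Daily demand d = 17,700 / 300 = 59.000 units/day
Demand during lead time = 59.000 × 19 = 1,121.00
Reorder point = 1,121.00 + 264 = 1,385.00 → round up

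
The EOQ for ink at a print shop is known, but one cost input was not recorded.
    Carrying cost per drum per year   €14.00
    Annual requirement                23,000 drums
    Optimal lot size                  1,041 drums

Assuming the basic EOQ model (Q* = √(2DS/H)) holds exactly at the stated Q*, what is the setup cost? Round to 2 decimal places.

€329.82

Since Q* = (2DS/H)^½, squaring gives Q*²·H = 2DS.
S = Q²H / (2D) = 1,041² × 14 / (2 × 23,000) = 329.8160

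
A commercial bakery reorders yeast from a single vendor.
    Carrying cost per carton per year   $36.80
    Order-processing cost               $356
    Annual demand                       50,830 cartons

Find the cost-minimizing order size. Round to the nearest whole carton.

EOQ = √(2DS/H) = √(2 × 50,830 × 356 / 36.8)
    = √(983,450.00) ≈ 991.69

992 cartons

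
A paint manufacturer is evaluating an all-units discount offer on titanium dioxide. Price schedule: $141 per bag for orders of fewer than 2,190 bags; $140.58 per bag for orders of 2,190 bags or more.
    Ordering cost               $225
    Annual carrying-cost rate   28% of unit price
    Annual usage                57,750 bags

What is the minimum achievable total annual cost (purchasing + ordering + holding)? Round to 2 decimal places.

H₁ = 28%×$141 = $39.4800;  H₂ = 28%×$140.58 = $39.3624
EOQ₁ = √(2×57,750×225/39.4800) = 811.32  (< 2,190, feasible at tier 1)
EOQ₂ = √(2×57,750×225/39.3624) = 812.53  (< 2,190 → use Q = 2,190 at tier-2 price)
TC(tier 1 (EOQ₁), Q≈811.3) = $8,174,781.02
TC(tier 2, Q≈2,190.0) = $8,167,530.05
Minimum at tier 2: $8,167,530.05

$8,167,530.05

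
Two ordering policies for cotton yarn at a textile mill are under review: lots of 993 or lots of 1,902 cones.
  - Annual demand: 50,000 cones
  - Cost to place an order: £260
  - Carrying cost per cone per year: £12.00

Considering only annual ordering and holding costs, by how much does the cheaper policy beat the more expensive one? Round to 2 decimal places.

Annual cost at Q: ordering D·S/Q plus holding Q·H/2.
TC(993) = (50,000/993)×260 + (993/2)×12 = £19,049.64
TC(1,902) = (50,000/1,902)×260 + (1,902/2)×12 = £18,246.91
Cheaper: Q = 1,902.  Difference = £802.73

£802.73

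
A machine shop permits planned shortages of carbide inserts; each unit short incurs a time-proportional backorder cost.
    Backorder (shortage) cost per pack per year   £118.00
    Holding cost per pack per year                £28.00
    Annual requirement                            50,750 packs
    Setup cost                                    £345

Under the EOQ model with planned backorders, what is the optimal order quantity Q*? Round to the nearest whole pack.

Basic EOQ = √(2·50,750·345/28) = 1,118.313
Backorder adjustment √((H+b)/b) = √((28+118)/118) = 1.1123
Q* = 1,118.313 × 1.1123 ≈ 1,243.94

1,244 packs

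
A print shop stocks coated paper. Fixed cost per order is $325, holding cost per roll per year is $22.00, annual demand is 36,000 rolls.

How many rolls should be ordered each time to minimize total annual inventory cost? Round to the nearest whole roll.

1,031 rolls

Optimal lot size Q* = (2 × 36,000 × $325 / $22)^½ ≈ 1,031.33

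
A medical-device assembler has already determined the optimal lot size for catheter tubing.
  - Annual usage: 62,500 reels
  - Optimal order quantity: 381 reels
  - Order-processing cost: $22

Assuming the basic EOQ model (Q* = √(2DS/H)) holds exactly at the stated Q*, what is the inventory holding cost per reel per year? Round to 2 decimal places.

$18.94

From Q* = √(2DS/H) ⇒ Q*² = 2DS/H.
H = 2DS / Q² = 2 × 62,500 × 22 / 381² = 18.9445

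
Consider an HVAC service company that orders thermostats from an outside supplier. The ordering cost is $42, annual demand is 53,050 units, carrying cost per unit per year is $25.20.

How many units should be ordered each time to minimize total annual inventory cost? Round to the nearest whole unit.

EOQ = √(2DS/H) = √(2 × 53,050 × 42 / 25.2)
    = √(176,833.33) ≈ 420.52

421 units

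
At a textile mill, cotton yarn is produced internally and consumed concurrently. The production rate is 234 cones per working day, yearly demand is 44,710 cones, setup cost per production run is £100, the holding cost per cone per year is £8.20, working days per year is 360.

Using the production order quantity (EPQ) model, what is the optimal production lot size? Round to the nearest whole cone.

d = 44,710/360 = 124.1944 cones/day;  effective holding cost H(1 − d/p) = 8.2·(1 − 124.1944/234) = 3.84789
Q* = √(2DS / H_eff) = √(2·44,710·100 / 3.84789) ≈ 1,524.43

1,524 cones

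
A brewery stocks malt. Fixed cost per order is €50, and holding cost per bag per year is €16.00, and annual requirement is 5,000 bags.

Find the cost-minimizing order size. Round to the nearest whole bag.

177 bags

Q* = √(2·D·S / H) = √(2·5,000·50 / 16) = √31,250.0 ≈ 176.78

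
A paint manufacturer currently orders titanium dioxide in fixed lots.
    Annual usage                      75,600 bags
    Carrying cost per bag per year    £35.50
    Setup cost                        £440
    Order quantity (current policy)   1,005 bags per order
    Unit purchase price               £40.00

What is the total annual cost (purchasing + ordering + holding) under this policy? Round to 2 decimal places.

Annual ordering cost = (D/Q)·S = (75,600/1,005) × 440 = £33,098.51
Annual holding cost  = (Q/2)·H = (1,005/2) × 35.5 = £17,838.75
Purchase cost = D·C = 75,600 × 40 = £3,024,000.00
Total = £33,098.51 + £17,838.75 + £3,024,000.00 = £3,074,937.26

£3,074,937.26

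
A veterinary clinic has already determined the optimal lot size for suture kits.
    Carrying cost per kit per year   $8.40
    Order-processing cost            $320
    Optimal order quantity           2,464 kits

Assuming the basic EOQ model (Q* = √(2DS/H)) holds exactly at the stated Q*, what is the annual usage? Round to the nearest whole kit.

79,686 kits per year

EOQ relation: Q² = 2DS/H, so rearrange for the unknown.
D = Q²H / (2S) = 2,464² × 8.4 / (2 × 320) = 79,685.76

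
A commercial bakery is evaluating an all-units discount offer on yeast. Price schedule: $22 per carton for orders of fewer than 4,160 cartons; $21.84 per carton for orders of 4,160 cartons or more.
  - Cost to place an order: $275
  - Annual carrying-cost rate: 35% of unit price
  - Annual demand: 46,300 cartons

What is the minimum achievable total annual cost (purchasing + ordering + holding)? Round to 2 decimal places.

$1,030,152.22

H₁ = 35%×$22 = $7.7000;  H₂ = 35%×$21.84 = $7.6440
EOQ₁ = √(2×46,300×275/7.7000) = 1,818.56  (< 4,160, feasible at tier 1)
EOQ₂ = √(2×46,300×275/7.6440) = 1,825.20  (< 4,160 → use Q = 4,160 at tier-2 price)
TC(tier 1 (EOQ₁), Q≈1,818.6) = $1,032,602.87
TC(tier 2, Q≈4,160.0) = $1,030,152.22
Minimum at tier 2: $1,030,152.22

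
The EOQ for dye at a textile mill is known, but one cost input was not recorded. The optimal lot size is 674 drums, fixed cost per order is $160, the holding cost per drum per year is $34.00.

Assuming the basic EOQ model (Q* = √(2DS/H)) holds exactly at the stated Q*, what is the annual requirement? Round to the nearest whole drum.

From Q* = √(2DS/H) ⇒ Q*² = 2DS/H.
D = Q²H / (2S) = 674² × 34 / (2 × 160) = 48,266.82

48,267 drums per year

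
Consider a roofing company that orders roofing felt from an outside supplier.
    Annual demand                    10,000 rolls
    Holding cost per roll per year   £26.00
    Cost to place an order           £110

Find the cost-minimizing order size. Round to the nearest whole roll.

Q* = √(2·D·S / H) = √(2·10,000·110 / 26) = √84,615.4 ≈ 290.89

291 rolls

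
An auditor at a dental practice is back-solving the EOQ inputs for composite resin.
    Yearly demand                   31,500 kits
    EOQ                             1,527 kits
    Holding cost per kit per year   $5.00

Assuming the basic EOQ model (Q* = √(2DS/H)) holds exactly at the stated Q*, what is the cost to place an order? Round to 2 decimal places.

Since Q* = (2DS/H)^½, squaring gives Q*²·H = 2DS.
S = Q²H / (2D) = 1,527² × 5 / (2 × 31,500) = 185.0579

$185.06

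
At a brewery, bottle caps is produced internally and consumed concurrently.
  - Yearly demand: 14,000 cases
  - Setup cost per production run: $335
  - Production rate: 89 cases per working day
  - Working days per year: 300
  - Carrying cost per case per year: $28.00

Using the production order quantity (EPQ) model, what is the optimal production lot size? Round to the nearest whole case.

d = 14,000/300 = 46.6667 cases/day;  effective holding cost H(1 − d/p) = 28·(1 − 46.6667/89) = 13.31835
Q* = √(2DS / H_eff) = √(2·14,000·335 / 13.31835) ≈ 839.22

839 cases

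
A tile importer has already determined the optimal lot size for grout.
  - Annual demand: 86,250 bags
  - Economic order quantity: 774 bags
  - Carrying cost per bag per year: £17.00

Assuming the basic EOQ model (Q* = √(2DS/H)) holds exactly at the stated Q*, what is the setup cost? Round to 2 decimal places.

£59.04

Since Q* = (2DS/H)^½, squaring gives Q*²·H = 2DS.
S = Q²H / (2D) = 774² × 17 / (2 × 86,250) = 59.0394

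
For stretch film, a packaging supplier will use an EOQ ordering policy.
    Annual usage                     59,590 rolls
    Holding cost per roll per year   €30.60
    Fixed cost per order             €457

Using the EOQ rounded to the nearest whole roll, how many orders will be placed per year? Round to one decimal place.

44.7 orders per year

2DS/H = 2·59,590·457/30.6 = 1,779,910.46
EOQ = √1,779,910.46 ≈ 1,334.13 → Q = 1,334
N = D/Q = 59,590/1,334 ≈ 44.670 orders/yr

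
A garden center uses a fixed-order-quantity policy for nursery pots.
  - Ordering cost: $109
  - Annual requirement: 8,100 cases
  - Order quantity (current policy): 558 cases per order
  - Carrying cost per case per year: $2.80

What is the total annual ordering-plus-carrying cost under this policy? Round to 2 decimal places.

$2,363.46

Orders/yr = 8,100/558 = 14.516; ordering cost = 14.516 × $109 = $1,582.26
Average inventory = 558/2 = 279; holding cost = 279 × $2.8 = $781.20
Total = $1,582.26 + $781.20 = $2,363.46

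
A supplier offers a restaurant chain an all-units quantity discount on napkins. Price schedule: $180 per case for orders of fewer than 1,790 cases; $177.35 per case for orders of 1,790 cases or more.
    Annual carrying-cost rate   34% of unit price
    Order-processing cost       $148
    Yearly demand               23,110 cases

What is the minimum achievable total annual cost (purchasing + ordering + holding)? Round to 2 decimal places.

$4,154,436.88

H₁ = 34%×$180 = $61.2000;  H₂ = 34%×$177.35 = $60.2990
EOQ₁ = √(2×23,110×148/61.2000) = 334.33  (< 1,790, feasible at tier 1)
EOQ₂ = √(2×23,110×148/60.2990) = 336.81  (< 1,790 → use Q = 1,790 at tier-2 price)
TC(tier 1 (EOQ₁), Q≈334.3) = $4,180,260.75
TC(tier 2, Q≈1,790.0) = $4,154,436.88
Minimum at tier 2: $4,154,436.88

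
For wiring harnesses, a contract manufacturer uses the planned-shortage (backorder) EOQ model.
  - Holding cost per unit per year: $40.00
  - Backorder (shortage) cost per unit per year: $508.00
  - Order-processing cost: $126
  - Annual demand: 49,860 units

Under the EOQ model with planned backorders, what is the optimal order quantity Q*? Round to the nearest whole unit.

582 units

Basic EOQ = √(2·49,860·126/40) = 560.462
Backorder adjustment √((H+b)/b) = √((40+508)/508) = 1.0386
Q* = 560.462 × 1.0386 ≈ 582.11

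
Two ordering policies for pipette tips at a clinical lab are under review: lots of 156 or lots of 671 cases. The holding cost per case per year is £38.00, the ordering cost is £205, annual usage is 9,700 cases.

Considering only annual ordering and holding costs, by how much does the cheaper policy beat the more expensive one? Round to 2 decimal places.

TC(Q) = (D/Q)S + (Q/2)H
TC(156) = (9,700/156)×205 + (156/2)×38 = £15,710.79
TC(671) = (9,700/671)×205 + (671/2)×38 = £15,712.49
|ΔTC| = |£15,710.79 − £15,712.49| = £1.69

£1.69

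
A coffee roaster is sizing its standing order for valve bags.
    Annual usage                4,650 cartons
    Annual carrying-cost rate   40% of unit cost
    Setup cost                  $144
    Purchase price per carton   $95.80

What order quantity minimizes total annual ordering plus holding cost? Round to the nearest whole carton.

H = i·C = 0.4 × $95.8 = $38.3200 per carton-year
2DS/H = 2·4,650·144/38.32 = 34,947.81
EOQ = √34,947.81 ≈ 186.94

187 cartons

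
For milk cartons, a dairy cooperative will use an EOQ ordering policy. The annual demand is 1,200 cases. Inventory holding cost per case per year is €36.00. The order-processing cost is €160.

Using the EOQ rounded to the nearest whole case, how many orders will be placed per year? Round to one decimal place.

2DS/H = 2·1,200·160/36 = 10,666.67
EOQ = √10,666.67 ≈ 103.28 → Q = 103
Orders per year = D/Q = 1,200 / 103 = 11.650

11.7 orders per year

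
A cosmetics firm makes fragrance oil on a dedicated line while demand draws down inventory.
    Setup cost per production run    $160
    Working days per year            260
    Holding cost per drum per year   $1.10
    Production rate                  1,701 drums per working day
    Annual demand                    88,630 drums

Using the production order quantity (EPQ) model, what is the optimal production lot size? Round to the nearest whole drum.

5,678 drums

Daily demand d = 88,630/260 = 340.885; p = 1701; 1 − d/p = 0.79960
EPQ = √(2DS / (H(1 − d/p)))
    = √(2 × 88,630 × 160 / (1.1 × 0.79960)) ≈ 5,678.50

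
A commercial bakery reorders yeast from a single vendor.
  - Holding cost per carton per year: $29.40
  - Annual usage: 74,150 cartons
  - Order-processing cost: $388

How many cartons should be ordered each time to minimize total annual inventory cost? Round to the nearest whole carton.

Optimal lot size Q* = (2 × 74,150 × $388 / $29.4)^½ ≈ 1,398.98

1,399 cartons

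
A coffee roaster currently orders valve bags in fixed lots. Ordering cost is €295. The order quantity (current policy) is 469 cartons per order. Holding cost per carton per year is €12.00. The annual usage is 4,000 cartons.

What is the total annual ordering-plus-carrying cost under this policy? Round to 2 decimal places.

€5,329.99

Annual ordering cost = (D/Q)·S = (4,000/469) × 295 = €2,515.99
Annual holding cost  = (Q/2)·H = (469/2) × 12 = €2,814.00
Total = €2,515.99 + €2,814.00 = €5,329.99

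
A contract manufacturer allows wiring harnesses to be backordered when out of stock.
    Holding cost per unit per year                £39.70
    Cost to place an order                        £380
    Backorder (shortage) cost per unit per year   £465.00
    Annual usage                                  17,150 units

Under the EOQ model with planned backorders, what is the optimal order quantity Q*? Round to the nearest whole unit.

597 units

Q* = √(2DS/H) · √((H + b)/b)
   = √(2 × 17,150 × 380 / 39.7) · √((39.7 + 465) / 465)
   = 572.985 × 1.0418 ≈ 596.94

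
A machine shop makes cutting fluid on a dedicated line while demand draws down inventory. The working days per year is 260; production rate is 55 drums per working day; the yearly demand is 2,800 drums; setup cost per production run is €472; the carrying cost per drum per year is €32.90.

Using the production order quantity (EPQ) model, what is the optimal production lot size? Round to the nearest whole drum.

316 drums

d = 2,800/260 = 10.7692 drums/day;  effective holding cost H(1 − d/p) = 32.9·(1 − 10.7692/55) = 26.45804
Q* = √(2DS / H_eff) = √(2·2,800·472 / 26.45804) ≈ 316.07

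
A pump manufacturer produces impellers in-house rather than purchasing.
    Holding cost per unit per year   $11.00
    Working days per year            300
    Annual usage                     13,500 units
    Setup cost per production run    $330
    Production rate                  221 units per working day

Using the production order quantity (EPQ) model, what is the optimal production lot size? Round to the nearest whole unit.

1,009 units

Daily demand d = 13,500/300 = 45.000; p = 221; 1 − d/p = 0.79638
EPQ = √(2DS / (H(1 − d/p)))
    = √(2 × 13,500 × 330 / (11 × 0.79638)) ≈ 1,008.51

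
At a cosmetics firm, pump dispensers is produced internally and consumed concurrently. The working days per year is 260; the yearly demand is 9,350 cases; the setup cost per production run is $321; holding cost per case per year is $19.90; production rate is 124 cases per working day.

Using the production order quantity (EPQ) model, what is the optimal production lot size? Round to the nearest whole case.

652 cases

d = 9,350/260 = 35.9615 cases/day;  effective holding cost H(1 − d/p) = 19.9·(1 − 35.9615/124) = 14.12875
Q* = √(2DS / H_eff) = √(2·9,350·321 / 14.12875) ≈ 651.81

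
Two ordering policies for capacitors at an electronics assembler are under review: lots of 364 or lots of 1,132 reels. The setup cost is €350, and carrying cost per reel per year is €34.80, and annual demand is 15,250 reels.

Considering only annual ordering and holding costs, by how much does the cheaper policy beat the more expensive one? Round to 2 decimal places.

For each Q, cost = (D/Q)·S + (Q/2)·H.
TC(364) = (15,250/364)×350 + (364/2)×34.8 = €20,997.06
TC(1,132) = (15,250/1,132)×350 + (1,132/2)×34.8 = €24,411.91
|ΔTC| = |€20,997.06 − €24,411.91| = €3,414.84

€3,414.84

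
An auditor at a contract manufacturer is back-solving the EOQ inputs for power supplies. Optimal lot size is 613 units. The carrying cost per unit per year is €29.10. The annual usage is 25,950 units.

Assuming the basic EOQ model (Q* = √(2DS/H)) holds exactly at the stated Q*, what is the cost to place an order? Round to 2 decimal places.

From Q* = √(2DS/H) ⇒ Q*² = 2DS/H.
S = Q²H / (2D) = 613² × 29.1 / (2 × 25,950) = 210.6913

€210.69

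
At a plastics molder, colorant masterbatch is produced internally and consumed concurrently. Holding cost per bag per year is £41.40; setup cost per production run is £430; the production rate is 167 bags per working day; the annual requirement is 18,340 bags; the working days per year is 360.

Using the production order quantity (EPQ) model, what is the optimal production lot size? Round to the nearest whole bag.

740 bags

Daily demand d = 18,340/360 = 50.944; p = 167; 1 − d/p = 0.69494
EPQ = √(2DS / (H(1 − d/p)))
    = √(2 × 18,340 × 430 / (41.4 × 0.69494)) ≈ 740.41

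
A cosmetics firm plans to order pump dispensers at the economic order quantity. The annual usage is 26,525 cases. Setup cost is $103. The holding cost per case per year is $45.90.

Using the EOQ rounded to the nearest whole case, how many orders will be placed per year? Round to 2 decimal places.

2DS/H = 2·26,525·103/45.9 = 119,044.66
EOQ = √119,044.66 ≈ 345.03 → Q = 345
Orders per year = D/Q = 26,525 / 345 = 76.884

76.88 orders per year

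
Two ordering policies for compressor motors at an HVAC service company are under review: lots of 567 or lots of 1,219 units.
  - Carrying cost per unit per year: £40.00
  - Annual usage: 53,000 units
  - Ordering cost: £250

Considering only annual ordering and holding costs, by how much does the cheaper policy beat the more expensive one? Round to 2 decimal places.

TC(Q) = (D/Q)S + (Q/2)H
TC(567) = (53,000/567)×250 + (567/2)×40 = £34,708.61
TC(1,219) = (53,000/1,219)×250 + (1,219/2)×40 = £35,249.57
Cheaper: Q = 567.  Difference = £540.96

£540.96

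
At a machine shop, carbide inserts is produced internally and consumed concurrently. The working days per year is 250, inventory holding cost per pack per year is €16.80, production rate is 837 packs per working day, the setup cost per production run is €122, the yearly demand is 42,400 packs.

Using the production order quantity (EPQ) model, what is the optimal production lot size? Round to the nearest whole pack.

879 packs

d = 42,400/250 = 169.6000 packs/day;  effective holding cost H(1 − d/p) = 16.8·(1 − 169.6000/837) = 13.39584
Q* = √(2DS / H_eff) = √(2·42,400·122 / 13.39584) ≈ 878.81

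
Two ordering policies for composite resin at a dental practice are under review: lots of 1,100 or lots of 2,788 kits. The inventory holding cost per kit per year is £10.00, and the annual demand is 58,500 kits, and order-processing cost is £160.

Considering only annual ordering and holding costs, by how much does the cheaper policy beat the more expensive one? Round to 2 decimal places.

£3,288.15

For each Q, cost = (D/Q)·S + (Q/2)·H.
TC(1,100) = (58,500/1,100)×160 + (1,100/2)×10 = £14,009.09
TC(2,788) = (58,500/2,788)×160 + (2,788/2)×10 = £17,297.25
Cheaper: Q = 1,100.  Difference = £3,288.15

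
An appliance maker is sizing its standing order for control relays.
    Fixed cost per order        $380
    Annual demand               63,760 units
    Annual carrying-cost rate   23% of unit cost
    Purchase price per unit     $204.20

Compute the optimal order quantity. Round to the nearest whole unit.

H = i·C = 0.23 × $204.2 = $46.9660 per unit-year
Q* = √(2·D·S / H) = √(2·63,760·380 / 46.966) = √1,031,759.1 ≈ 1,015.76

1,016 units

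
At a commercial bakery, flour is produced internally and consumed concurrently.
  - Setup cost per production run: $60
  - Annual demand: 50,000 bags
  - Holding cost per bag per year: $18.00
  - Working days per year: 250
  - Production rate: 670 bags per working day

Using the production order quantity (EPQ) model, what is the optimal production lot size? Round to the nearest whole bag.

Daily demand d = 50,000/250 = 200.000; p = 670; 1 − d/p = 0.70149
EPQ = √(2DS / (H(1 − d/p)))
    = √(2 × 50,000 × 60 / (18 × 0.70149)) ≈ 689.33

689 bags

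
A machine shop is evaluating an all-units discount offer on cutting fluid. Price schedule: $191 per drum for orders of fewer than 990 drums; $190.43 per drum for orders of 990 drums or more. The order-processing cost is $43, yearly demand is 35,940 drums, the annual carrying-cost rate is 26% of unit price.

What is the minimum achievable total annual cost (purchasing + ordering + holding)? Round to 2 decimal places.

$6,870,123.57

H₁ = 26%×$191 = $49.6600;  H₂ = 26%×$190.43 = $49.5118
EOQ₁ = √(2×35,940×43/49.6600) = 249.48  (< 990, feasible at tier 1)
EOQ₂ = √(2×35,940×43/49.5118) = 249.85  (< 990 → use Q = 990 at tier-2 price)
TC(tier 1 (EOQ₁), Q≈249.5) = $6,876,929.15
TC(tier 2, Q≈990.0) = $6,870,123.57
Minimum at tier 2: $6,870,123.57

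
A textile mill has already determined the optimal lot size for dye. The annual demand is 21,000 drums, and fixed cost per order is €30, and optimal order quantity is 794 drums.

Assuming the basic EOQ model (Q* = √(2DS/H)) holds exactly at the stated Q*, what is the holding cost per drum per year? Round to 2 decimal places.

€2.00

EOQ relation: Q² = 2DS/H, so rearrange for the unknown.
H = 2DS / Q² = 2 × 21,000 × 30 / 794² = 1.9986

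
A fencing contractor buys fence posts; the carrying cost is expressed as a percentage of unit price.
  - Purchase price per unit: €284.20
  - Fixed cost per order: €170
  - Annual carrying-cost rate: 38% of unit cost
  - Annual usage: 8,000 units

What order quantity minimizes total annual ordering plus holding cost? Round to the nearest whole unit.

Holding cost per unit per year: H = 38% × €284.2 = €107.9960
Q* = √(2·D·S / H) = √(2·8,000·170 / 107.996) = √25,186.1 ≈ 158.70

159 units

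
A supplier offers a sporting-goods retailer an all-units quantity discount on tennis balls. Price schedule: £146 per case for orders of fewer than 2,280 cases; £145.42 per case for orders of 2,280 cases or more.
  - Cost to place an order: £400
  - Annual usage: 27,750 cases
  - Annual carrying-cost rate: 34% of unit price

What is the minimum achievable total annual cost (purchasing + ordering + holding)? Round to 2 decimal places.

H₁ = 34%×£146 = £49.6400;  H₂ = 34%×£145.42 = £49.4428
EOQ₁ = √(2×27,750×400/49.6400) = 668.75  (< 2,280, feasible at tier 1)
EOQ₂ = √(2×27,750×400/49.4428) = 670.08  (< 2,280 → use Q = 2,280 at tier-2 price)
TC(tier 1 (EOQ₁), Q≈668.7) = £4,084,696.51
TC(tier 2, Q≈2,280.0) = £4,096,638.21
Minimum at tier 1 (EOQ₁): £4,084,696.51

£4,084,696.51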